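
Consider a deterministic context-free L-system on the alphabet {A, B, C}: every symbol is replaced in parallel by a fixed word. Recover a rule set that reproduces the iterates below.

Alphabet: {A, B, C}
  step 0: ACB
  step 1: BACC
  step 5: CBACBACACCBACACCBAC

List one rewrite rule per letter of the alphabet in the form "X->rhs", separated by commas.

A->B, B->C, C->AC

  step 0 ⇒ step 1: ACB ⇒ B·AC·C
    A ↦ B
    B ↦ C
    C ↦ AC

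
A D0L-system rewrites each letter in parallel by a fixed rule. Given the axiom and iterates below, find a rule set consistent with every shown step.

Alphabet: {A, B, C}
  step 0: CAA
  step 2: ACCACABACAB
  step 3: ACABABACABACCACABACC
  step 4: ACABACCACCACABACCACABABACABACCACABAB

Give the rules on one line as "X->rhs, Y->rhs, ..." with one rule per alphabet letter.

  step 3 ⇒ step 4: ACABABACABACCACABACC ⇒ AC·AB·AC·C·AC·C·AC·AB·AC·C·AC·AB·AB·AC·AB·AC·C·AC·AB·AB
    A ↦ AC
    B ↦ C
    C ↦ AB

A->AC, B->C, C->AB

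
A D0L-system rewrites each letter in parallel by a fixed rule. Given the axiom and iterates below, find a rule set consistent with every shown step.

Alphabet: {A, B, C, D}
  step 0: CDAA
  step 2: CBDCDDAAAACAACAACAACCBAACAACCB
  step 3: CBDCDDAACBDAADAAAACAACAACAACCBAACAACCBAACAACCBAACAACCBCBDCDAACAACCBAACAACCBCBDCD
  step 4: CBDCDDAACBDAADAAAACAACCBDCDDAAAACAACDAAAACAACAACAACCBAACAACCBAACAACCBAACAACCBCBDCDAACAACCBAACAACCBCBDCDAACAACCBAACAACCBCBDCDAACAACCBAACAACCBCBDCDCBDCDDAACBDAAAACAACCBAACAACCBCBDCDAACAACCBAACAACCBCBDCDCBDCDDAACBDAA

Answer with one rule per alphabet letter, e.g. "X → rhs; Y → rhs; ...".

A->AAC, B->DCD, C->CB, D->DAA

  step 3 ⇒ step 4: CBDCDDAACBDAADAAAACAACAACAACCBAACAACCBAACAACCBAACAACCBCBDCDAACAACCBAACAACCBCBDCD ⇒ CB·DCD·DAA·CB·DAA·DAA·AAC·AAC·CB·DCD·DAA·AAC·AAC·DAA·AAC·AAC·AAC·AAC·CB·AAC·AAC·CB·AAC·AAC·CB·AAC·AAC·CB·CB·DCD·AAC·AAC·CB·AAC·AAC·CB·CB·DCD·AAC·AAC·CB·AAC·AAC·CB·CB·DCD·AAC·AAC·CB·AAC·AAC·CB·CB·DCD·CB·DCD·DAA·CB·DAA·AAC·AAC·CB·AAC·AAC·CB·CB·DCD·AAC·AAC·CB·AAC·AAC·CB·CB·DCD·CB·DCD·DAA·CB·DAA
    A ↦ AAC
    B ↦ DCD
    C ↦ CB
    D ↦ DAA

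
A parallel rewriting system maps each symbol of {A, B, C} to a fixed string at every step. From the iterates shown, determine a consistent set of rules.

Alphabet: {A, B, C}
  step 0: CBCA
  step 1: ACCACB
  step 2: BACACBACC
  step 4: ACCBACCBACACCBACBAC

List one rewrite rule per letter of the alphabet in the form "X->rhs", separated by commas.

A->B, B->C, C->AC

  step 1 ⇒ step 2: ACCACB ⇒ B·AC·AC·B·AC·C
    A ↦ B
    B ↦ C
    C ↦ AC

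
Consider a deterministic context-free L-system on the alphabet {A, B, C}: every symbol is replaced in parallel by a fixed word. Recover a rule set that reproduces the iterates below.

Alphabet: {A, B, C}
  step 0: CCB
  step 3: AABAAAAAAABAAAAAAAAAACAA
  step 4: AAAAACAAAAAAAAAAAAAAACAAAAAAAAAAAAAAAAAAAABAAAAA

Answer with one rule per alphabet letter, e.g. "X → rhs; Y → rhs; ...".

  step 3 ⇒ step 4: AABAAAAAAABAAAAAAAAAACAA ⇒ AA·AA·AC·AA·AA·AA·AA·AA·AA·AA·AC·AA·AA·AA·AA·AA·AA·AA·AA·AA·AA·BA·AA·AA
    A ↦ AA
    B ↦ AC
    C ↦ BA

A->AA, B->AC, C->BA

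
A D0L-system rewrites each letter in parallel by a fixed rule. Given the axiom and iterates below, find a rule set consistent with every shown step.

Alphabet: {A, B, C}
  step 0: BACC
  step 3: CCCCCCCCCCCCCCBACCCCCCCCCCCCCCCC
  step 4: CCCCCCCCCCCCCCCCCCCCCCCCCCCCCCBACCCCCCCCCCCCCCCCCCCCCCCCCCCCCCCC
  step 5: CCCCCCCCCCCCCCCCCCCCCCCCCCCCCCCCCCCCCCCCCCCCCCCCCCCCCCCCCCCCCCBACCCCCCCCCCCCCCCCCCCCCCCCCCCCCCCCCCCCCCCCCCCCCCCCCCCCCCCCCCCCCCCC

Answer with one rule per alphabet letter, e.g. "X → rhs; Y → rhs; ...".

A->BA, B->CC, C->CC

  step 4 ⇒ step 5: CCCCCCCCCCCCCCCCCCCCCCCCCCCCCCBACCCCCCCCCCCCCCCCCCCCCCCCCCCCCCCC ⇒ CC·CC·CC·CC·CC·CC·CC·CC·CC·CC·CC·CC·CC·CC·CC·CC·CC·CC·CC·CC·CC·CC·CC·CC·CC·CC·CC·CC·CC·CC·CC·BA·CC·CC·CC·CC·CC·CC·CC·CC·CC·CC·CC·CC·CC·CC·CC·CC·CC·CC·CC·CC·CC·CC·CC·CC·CC·CC·CC·CC·CC·CC·CC·CC
    A ↦ BA
    B ↦ CC
    C ↦ CC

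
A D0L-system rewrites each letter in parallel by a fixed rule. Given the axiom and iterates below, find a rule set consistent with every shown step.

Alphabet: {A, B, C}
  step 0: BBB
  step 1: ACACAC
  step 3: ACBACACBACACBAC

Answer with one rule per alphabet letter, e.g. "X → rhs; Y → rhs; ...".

A->AC, B->AC, C->B

  step 0 ⇒ step 1: BBB ⇒ AC·AC·AC
    B ↦ AC
    A ↦ AC  (constrained at step 1)
    C ↦ B  (constrained at step 1)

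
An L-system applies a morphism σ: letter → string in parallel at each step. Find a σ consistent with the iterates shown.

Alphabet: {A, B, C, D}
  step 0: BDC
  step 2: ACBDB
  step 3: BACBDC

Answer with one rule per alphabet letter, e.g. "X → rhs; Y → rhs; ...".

A->B, B->C, C->A, D->BD

  step 2 ⇒ step 3: ACBDB ⇒ B·A·C·BD·C
    A ↦ B
    B ↦ C
    C ↦ A
    D ↦ BD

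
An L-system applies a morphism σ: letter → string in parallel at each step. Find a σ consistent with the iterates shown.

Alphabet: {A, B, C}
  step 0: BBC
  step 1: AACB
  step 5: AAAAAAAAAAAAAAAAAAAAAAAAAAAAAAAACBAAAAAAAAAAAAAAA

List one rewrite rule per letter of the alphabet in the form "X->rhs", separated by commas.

A->AA, B->A, C->CB

  step 0 ⇒ step 1: BBC ⇒ A·A·CB
    B ↦ A
    C ↦ CB
    A ↦ AA  (constrained at step 1)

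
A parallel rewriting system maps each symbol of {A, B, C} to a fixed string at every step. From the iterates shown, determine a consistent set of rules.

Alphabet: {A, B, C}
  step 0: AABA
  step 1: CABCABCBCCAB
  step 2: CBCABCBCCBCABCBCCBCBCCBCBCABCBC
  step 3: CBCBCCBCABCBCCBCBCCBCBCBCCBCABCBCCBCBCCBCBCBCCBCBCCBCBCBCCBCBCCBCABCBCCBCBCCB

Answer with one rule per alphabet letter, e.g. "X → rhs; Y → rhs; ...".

A->CAB, B->CBC, C->CB

  step 2 ⇒ step 3: CBCABCBCCBCABCBCCBCBCCBCBCABCBC ⇒ CB·CBC·CB·CAB·CBC·CB·CBC·CB·CB·CBC·CB·CAB·CBC·CB·CBC·CB·CB·CBC·CB·CBC·CB·CB·CBC·CB·CBC·CB·CAB·CBC·CB·CBC·CB
    A ↦ CAB
    B ↦ CBC
    C ↦ CB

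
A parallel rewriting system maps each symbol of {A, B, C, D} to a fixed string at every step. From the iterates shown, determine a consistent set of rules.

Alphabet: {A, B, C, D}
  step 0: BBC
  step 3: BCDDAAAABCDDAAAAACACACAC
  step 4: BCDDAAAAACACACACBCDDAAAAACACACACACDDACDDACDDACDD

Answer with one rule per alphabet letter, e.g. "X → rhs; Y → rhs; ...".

  step 3 ⇒ step 4: BCDDAAAABCDDAAAAACACACAC ⇒ BC·DD·AA·AA·AC·AC·AC·AC·BC·DD·AA·AA·AC·AC·AC·AC·AC·DD·AC·DD·AC·DD·AC·DD
    A ↦ AC
    B ↦ BC
    C ↦ DD
    D ↦ AA

A->AC, B->BC, C->DD, D->AA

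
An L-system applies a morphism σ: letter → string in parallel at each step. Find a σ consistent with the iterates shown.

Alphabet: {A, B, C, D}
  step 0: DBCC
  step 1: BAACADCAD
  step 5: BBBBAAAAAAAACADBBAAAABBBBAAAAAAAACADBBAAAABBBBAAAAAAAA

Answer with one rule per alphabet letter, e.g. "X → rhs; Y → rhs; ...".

  step 0 ⇒ step 1: DBCC ⇒ B·AA·CAD·CAD
    B ↦ AA
    C ↦ CAD
    D ↦ B
    A ↦ B  (constrained at step 1)

A->B, B->AA, C->CAD, D->B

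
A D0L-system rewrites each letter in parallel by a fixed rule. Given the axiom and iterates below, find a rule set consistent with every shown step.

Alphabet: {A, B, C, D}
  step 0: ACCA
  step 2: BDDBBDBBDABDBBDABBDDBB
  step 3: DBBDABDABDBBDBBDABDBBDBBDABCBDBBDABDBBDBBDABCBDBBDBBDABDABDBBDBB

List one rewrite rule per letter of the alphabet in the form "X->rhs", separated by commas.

  step 2 ⇒ step 3: BDDBBDBBDABDBBDABBDDBB ⇒ DBB·DAB·DAB·DBB·DBB·DAB·DBB·DBB·DAB·CB·DBB·DAB·DBB·DBB·DAB·CB·DBB·DBB·DAB·DAB·DBB·DBB
    A ↦ CB
    B ↦ DBB
    D ↦ DAB
    C ↦ BD  (constrained at step 0)

A->CB, B->DBB, C->BD, D->DAB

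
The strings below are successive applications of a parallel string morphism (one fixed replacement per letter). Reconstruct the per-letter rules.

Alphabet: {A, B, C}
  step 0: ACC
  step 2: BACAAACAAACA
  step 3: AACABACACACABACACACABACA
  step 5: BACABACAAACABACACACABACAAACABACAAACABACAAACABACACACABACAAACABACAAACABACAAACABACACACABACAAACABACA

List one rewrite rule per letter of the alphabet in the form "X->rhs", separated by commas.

A->CA, B->AA, C->BA

  step 2 ⇒ step 3: BACAAACAAACA ⇒ AA·CA·BA·CA·CA·CA·BA·CA·CA·CA·BA·CA
    A ↦ CA
    B ↦ AA
    C ↦ BA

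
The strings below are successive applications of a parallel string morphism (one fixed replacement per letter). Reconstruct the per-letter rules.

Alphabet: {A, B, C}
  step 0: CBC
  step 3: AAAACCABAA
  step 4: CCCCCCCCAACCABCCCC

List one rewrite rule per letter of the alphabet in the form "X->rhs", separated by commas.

A->CC, B->AB, C->A

  step 3 ⇒ step 4: AAAACCABAA ⇒ CC·CC·CC·CC·A·A·CC·AB·CC·CC
    A ↦ CC
    B ↦ AB
    C ↦ A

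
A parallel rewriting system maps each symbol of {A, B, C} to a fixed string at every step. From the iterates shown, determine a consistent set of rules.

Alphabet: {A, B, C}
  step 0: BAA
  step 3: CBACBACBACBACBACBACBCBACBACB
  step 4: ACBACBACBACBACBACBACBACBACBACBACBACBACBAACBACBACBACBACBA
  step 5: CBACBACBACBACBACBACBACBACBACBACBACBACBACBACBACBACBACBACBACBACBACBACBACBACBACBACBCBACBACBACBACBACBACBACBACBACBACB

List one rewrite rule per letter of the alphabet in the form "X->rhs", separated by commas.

  step 4 ⇒ step 5: ACBACBACBACBACBACBACBACBACBACBACBACBACBAACBACBACBACBACBA ⇒ CB·A·CBA·CB·A·CBA·CB·A·CBA·CB·A·CBA·CB·A·CBA·CB·A·CBA·CB·A·CBA·CB·A·CBA·CB·A·CBA·CB·A·CBA·CB·A·CBA·CB·A·CBA·CB·A·CBA·CB·CB·A·CBA·CB·A·CBA·CB·A·CBA·CB·A·CBA·CB·A·CBA·CB
    A ↦ CB
    B ↦ CBA
    C ↦ A

A->CB, B->CBA, C->A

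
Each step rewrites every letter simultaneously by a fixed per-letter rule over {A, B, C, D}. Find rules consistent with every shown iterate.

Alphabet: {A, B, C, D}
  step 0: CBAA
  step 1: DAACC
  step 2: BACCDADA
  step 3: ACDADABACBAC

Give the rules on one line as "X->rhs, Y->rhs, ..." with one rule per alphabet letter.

  step 2 ⇒ step 3: BACCDADA ⇒ A·C·DA·DA·BA·C·BA·C
    A ↦ C
    B ↦ A
    C ↦ DA
    D ↦ BA

A->C, B->A, C->DA, D->BA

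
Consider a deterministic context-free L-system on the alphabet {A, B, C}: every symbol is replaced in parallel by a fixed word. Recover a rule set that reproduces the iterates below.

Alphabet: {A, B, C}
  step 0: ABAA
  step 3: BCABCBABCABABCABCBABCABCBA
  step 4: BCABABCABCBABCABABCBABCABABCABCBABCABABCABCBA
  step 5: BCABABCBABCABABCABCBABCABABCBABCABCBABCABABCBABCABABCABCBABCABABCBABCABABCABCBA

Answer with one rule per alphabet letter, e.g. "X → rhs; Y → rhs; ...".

  step 4 ⇒ step 5: BCABABCABCBABCABABCBABCABABCABCBABCABABCABCBA ⇒ BC·A·BA·BC·BA·BC·A·BA·BC·A·BC·BA·BC·A·BA·BC·BA·BC·A·BC·BA·BC·A·BA·BC·BA·BC·A·BA·BC·A·BC·BA·BC·A·BA·BC·BA·BC·A·BA·BC·A·BC·BA
    A ↦ BA
    B ↦ BC
    C ↦ A

A->BA, B->BC, C->A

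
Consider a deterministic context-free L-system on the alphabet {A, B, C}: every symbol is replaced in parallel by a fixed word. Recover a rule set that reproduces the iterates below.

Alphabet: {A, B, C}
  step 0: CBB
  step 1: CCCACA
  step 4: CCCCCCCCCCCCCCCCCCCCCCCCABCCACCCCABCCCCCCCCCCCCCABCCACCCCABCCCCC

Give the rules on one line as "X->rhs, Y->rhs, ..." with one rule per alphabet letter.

A->ABC, B->CA, C->CC

  step 0 ⇒ step 1: CBB ⇒ CC·CA·CA
    B ↦ CA
    C ↦ CC
    A ↦ ABC  (constrained at step 1)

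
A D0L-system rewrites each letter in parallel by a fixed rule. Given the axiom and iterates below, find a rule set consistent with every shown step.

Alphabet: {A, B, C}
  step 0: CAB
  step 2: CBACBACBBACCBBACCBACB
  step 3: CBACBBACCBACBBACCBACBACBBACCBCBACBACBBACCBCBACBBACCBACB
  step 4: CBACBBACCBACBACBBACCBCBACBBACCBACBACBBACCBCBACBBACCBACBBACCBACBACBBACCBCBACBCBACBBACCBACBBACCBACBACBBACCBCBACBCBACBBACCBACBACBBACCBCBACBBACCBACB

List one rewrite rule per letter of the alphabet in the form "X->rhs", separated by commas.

A->BAC, B->ACB, C->CB

  step 3 ⇒ step 4: CBACBBACCBACBBACCBACBACBBACCBCBACBACBBACCBCBACBBACCBACB ⇒ CB·ACB·BAC·CB·ACB·ACB·BAC·CB·CB·ACB·BAC·CB·ACB·ACB·BAC·CB·CB·ACB·BAC·CB·ACB·BAC·CB·ACB·ACB·BAC·CB·CB·ACB·CB·ACB·BAC·CB·ACB·BAC·CB·ACB·ACB·BAC·CB·CB·ACB·CB·ACB·BAC·CB·ACB·ACB·BAC·CB·CB·ACB·BAC·CB·ACB
    A ↦ BAC
    B ↦ ACB
    C ↦ CB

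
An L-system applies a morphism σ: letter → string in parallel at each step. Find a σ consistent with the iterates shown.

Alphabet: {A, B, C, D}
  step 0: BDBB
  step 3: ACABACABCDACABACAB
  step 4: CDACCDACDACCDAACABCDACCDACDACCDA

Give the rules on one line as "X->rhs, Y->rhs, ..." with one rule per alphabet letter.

A->CD, B->A, C->AC, D->AB

  step 3 ⇒ step 4: ACABACABCDACABACAB ⇒ CD·AC·CD·A·CD·AC·CD·A·AC·AB·CD·AC·CD·A·CD·AC·CD·A
    A ↦ CD
    B ↦ A
    C ↦ AC
    D ↦ AB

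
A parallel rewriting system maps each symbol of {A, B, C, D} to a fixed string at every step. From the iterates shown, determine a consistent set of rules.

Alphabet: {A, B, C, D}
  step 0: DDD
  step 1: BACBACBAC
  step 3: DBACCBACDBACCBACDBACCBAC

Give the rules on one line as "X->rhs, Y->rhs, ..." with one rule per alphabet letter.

A->DB, B->C, C->D, D->BAC

  step 0 ⇒ step 1: DDD ⇒ BAC·BAC·BAC
    D ↦ BAC
    A ↦ DB  (constrained at step 1)
    B ↦ C  (constrained at step 1)
    C ↦ D  (constrained at step 1)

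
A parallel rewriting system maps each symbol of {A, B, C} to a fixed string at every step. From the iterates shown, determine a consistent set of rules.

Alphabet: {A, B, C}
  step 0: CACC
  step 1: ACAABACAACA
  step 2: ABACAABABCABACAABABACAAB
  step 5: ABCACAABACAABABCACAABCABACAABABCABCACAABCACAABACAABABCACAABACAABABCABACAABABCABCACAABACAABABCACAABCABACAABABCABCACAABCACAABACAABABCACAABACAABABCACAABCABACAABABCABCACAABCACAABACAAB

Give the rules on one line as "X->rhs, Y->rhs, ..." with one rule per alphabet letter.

A->AB, B->C, C->ACA

  step 1 ⇒ step 2: ACAABACAACA ⇒ AB·ACA·AB·AB·C·AB·ACA·AB·AB·ACA·AB
    A ↦ AB
    B ↦ C
    C ↦ ACA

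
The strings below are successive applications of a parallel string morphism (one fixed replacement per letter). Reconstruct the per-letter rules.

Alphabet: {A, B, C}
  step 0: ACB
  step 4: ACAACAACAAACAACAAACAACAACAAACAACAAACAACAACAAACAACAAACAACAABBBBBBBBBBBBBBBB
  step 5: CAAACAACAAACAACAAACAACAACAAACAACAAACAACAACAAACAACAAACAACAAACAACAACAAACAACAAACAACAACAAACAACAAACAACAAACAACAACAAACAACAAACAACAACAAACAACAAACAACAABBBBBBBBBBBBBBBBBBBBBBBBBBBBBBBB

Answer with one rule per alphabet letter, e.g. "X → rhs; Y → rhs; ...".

  step 4 ⇒ step 5: ACAACAACAAACAACAAACAACAACAAACAACAAACAACAACAAACAACAAACAACAABBBBBBBBBBBBBBBB ⇒ CAA·A·CAA·CAA·A·CAA·CAA·A·CAA·CAA·CAA·A·CAA·CAA·A·CAA·CAA·CAA·A·CAA·CAA·A·CAA·CAA·A·CAA·CAA·CAA·A·CAA·CAA·A·CAA·CAA·CAA·A·CAA·CAA·A·CAA·CAA·A·CAA·CAA·CAA·A·CAA·CAA·A·CAA·CAA·CAA·A·CAA·CAA·A·CAA·CAA·BB·BB·BB·BB·BB·BB·BB·BB·BB·BB·BB·BB·BB·BB·BB·BB
    A ↦ CAA
    B ↦ BB
    C ↦ A

A->CAA, B->BB, C->A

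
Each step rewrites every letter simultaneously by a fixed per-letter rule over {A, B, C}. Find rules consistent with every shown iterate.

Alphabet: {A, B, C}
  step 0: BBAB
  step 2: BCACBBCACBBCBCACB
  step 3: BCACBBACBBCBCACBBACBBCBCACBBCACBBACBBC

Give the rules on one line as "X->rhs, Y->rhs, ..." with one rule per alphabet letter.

  step 2 ⇒ step 3: BCACBBCACBBCBCACB ⇒ BC·ACB·B·ACB·BC·BC·ACB·B·ACB·BC·BC·ACB·BC·ACB·B·ACB·BC
    A ↦ B
    B ↦ BC
    C ↦ ACB

A->B, B->BC, C->ACB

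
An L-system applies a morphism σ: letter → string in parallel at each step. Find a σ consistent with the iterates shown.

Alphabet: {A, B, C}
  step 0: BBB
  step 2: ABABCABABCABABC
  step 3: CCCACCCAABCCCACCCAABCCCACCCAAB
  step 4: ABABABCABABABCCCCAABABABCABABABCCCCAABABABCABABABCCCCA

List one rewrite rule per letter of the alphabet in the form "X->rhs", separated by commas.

A->C, B->CCA, C->AB

  step 3 ⇒ step 4: CCCACCCAABCCCACCCAABCCCACCCAAB ⇒ AB·AB·AB·C·AB·AB·AB·C·C·CCA·AB·AB·AB·C·AB·AB·AB·C·C·CCA·AB·AB·AB·C·AB·AB·AB·C·C·CCA
    A ↦ C
    B ↦ CCA
    C ↦ AB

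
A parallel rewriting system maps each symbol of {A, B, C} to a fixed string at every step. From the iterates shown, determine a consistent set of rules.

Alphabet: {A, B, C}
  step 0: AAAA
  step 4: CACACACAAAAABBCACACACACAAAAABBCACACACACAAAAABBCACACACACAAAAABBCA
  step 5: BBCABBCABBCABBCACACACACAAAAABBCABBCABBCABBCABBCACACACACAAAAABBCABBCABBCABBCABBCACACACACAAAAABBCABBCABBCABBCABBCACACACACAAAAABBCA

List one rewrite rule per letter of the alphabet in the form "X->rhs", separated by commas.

A->CA, B->AA, C->BB

  step 4 ⇒ step 5: CACACACAAAAABBCACACACACAAAAABBCACACACACAAAAABBCACACACACAAAAABBCA ⇒ BB·CA·BB·CA·BB·CA·BB·CA·CA·CA·CA·CA·AA·AA·BB·CA·BB·CA·BB·CA·BB·CA·BB·CA·CA·CA·CA·CA·AA·AA·BB·CA·BB·CA·BB·CA·BB·CA·BB·CA·CA·CA·CA·CA·AA·AA·BB·CA·BB·CA·BB·CA·BB·CA·BB·CA·CA·CA·CA·CA·AA·AA·BB·CA
    A ↦ CA
    B ↦ AA
    C ↦ BB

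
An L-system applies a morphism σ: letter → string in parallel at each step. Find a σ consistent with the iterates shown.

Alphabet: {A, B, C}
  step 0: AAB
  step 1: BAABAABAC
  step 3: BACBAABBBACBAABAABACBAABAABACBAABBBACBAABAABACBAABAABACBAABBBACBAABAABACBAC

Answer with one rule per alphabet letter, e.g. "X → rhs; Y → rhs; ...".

A->BAA, B->BAC, C->BB

  step 0 ⇒ step 1: AAB ⇒ BAA·BAA·BAC
    A ↦ BAA
    B ↦ BAC
    C ↦ BB  (constrained at step 1)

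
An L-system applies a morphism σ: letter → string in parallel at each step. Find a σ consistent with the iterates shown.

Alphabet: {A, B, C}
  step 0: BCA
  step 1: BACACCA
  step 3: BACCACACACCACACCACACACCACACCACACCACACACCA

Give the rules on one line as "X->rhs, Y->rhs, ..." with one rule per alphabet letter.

A->CCA, B->BA, C->CA

  step 0 ⇒ step 1: BCA ⇒ BA·CA·CCA
    A ↦ CCA
    B ↦ BA
    C ↦ CA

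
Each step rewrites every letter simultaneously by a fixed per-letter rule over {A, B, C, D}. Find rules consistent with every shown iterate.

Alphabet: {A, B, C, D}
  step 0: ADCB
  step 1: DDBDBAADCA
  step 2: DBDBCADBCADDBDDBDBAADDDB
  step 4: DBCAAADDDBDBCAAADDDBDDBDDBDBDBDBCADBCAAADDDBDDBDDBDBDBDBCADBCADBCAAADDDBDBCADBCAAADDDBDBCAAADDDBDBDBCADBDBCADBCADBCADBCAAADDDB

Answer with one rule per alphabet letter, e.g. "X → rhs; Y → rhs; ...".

  step 1 ⇒ step 2: DDBDBAADCA ⇒ DB·DB·CA·DB·CA·DDB·DDB·DB·AAD·DDB
    A ↦ DDB
    B ↦ CA
    C ↦ AAD
    D ↦ DB

A->DDB, B->CA, C->AAD, D->DB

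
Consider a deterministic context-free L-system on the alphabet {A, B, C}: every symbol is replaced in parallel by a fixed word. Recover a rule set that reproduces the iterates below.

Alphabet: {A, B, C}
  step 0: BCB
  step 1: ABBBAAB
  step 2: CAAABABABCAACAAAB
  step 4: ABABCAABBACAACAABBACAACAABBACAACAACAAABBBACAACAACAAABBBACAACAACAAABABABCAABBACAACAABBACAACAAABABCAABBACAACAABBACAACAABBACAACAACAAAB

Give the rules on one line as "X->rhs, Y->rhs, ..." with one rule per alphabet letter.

  step 1 ⇒ step 2: ABBBAAB ⇒ CAA·AB·AB·AB·CAA·CAA·AB
    A ↦ CAA
    B ↦ AB
  step 0 ⇒ step 1: BCB ⇒ AB·BBA·AB
    C ↦ BBA

A->CAA, B->AB, C->BBA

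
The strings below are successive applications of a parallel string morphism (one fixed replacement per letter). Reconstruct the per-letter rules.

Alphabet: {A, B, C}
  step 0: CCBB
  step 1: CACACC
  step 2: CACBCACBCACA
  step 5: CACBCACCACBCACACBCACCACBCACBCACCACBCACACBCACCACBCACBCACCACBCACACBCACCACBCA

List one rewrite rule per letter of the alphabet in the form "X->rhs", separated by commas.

A->CB, B->C, C->CA

  step 1 ⇒ step 2: CACACC ⇒ CA·CB·CA·CB·CA·CA
    A ↦ CB
    C ↦ CA
  step 0 ⇒ step 1: CCBB ⇒ CA·CA·C·C
    B ↦ C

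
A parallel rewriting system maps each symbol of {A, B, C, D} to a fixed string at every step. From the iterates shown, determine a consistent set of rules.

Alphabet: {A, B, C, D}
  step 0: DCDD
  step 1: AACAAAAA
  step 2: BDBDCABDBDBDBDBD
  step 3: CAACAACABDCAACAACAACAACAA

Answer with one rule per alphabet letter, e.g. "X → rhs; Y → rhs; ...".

  step 2 ⇒ step 3: BDBDCABDBDBDBDBD ⇒ C·AA·C·AA·CA·BD·C·AA·C·AA·C·AA·C·AA·C·AA
    A ↦ BD
    B ↦ C
    C ↦ CA
    D ↦ AA

A->BD, B->C, C->CA, D->AA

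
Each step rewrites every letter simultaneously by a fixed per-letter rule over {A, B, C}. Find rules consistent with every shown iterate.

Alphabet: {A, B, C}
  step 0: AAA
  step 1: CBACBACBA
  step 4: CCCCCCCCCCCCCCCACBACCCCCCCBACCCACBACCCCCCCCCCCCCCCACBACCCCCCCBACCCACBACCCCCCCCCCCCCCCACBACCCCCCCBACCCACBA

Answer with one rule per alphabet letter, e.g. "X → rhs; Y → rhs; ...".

A->CBA, B->CA, C->CC

  step 0 ⇒ step 1: AAA ⇒ CBA·CBA·CBA
    A ↦ CBA
    B ↦ CA  (constrained at step 1)
    C ↦ CC  (constrained at step 1)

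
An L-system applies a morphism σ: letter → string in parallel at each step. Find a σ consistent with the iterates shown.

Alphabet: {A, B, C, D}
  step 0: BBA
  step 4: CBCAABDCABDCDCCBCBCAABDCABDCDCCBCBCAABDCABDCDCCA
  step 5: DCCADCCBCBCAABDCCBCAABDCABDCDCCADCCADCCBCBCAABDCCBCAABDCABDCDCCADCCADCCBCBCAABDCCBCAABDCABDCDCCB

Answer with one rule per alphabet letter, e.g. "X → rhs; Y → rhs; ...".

  step 4 ⇒ step 5: CBCAABDCABDCDCCBCBCAABDCABDCDCCBCBCAABDCABDCDCCA ⇒ DC·CA·DC·CB·CB·CA·AB·DC·CB·CA·AB·DC·AB·DC·DC·CA·DC·CA·DC·CB·CB·CA·AB·DC·CB·CA·AB·DC·AB·DC·DC·CA·DC·CA·DC·CB·CB·CA·AB·DC·CB·CA·AB·DC·AB·DC·DC·CB
    A ↦ CB
    B ↦ CA
    C ↦ DC
    D ↦ AB

A->CB, B->CA, C->DC, D->AB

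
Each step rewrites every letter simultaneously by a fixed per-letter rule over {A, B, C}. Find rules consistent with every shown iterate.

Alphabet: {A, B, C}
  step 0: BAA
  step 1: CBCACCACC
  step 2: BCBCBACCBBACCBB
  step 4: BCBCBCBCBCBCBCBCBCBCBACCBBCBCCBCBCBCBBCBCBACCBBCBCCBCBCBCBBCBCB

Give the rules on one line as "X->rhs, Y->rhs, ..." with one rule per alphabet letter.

A->ACC, B->CBC, C->B

  step 1 ⇒ step 2: CBCACCACC ⇒ B·CBC·B·ACC·B·B·ACC·B·B
    A ↦ ACC
    B ↦ CBC
    C ↦ B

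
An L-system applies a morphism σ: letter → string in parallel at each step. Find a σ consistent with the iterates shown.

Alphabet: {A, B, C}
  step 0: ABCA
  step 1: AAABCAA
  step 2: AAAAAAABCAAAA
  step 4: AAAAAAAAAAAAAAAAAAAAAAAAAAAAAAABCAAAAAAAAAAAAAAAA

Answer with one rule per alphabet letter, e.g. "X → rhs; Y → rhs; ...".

A->AA, B->A, C->BC

  step 1 ⇒ step 2: AAABCAA ⇒ AA·AA·AA·A·BC·AA·AA
    A ↦ AA
    B ↦ A
    C ↦ BC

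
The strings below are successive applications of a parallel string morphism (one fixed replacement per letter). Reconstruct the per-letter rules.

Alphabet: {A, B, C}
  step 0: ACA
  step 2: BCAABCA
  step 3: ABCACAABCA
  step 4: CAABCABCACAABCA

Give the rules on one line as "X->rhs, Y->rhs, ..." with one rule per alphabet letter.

  step 3 ⇒ step 4: ABCACAABCA ⇒ CA·A·B·CA·B·CA·CA·A·B·CA
    A ↦ CA
    B ↦ A
    C ↦ B

A->CA, B->A, C->B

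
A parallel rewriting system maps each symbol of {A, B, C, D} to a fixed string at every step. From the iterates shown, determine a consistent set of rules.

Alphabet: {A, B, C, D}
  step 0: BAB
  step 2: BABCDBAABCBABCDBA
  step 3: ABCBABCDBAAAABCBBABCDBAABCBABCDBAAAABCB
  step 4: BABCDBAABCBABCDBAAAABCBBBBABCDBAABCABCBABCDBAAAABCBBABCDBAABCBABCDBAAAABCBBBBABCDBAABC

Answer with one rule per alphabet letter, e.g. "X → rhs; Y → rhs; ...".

A->B, B->ABC, C->DBA, D->AA

  step 3 ⇒ step 4: ABCBABCDBAAAABCBBABCDBAABCBABCDBAAAABCB ⇒ B·ABC·DBA·ABC·B·ABC·DBA·AA·ABC·B·B·B·B·ABC·DBA·ABC·ABC·B·ABC·DBA·AA·ABC·B·B·ABC·DBA·ABC·B·ABC·DBA·AA·ABC·B·B·B·B·ABC·DBA·ABC
    A ↦ B
    B ↦ ABC
    C ↦ DBA
    D ↦ AA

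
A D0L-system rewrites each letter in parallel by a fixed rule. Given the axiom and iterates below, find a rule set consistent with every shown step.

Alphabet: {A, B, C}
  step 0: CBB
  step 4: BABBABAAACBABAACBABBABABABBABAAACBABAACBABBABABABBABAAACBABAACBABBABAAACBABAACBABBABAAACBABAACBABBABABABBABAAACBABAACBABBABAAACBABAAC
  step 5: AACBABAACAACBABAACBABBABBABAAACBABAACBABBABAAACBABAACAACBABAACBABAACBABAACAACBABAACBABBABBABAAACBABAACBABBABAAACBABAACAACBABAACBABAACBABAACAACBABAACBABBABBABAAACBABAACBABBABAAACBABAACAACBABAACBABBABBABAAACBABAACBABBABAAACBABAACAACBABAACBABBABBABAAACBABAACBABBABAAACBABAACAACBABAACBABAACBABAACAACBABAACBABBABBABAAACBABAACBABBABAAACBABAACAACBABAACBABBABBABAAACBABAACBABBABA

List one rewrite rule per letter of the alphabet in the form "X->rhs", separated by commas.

A->BAB, B->AAC, C->A

  step 4 ⇒ step 5: BABBABAAACBABAACBABBABABABBABAAACBABAACBABBABABABBABAAACBABAACBABBABAAACBABAACBABBABAAACBABAACBABBABABABBABAAACBABAACBABBABAAACBABAAC ⇒ AAC·BAB·AAC·AAC·BAB·AAC·BAB·BAB·BAB·A·AAC·BAB·AAC·BAB·BAB·A·AAC·BAB·AAC·AAC·BAB·AAC·BAB·AAC·BAB·AAC·AAC·BAB·AAC·BAB·BAB·BAB·A·AAC·BAB·AAC·BAB·BAB·A·AAC·BAB·AAC·AAC·BAB·AAC·BAB·AAC·BAB·AAC·AAC·BAB·AAC·BAB·BAB·BAB·A·AAC·BAB·AAC·BAB·BAB·A·AAC·BAB·AAC·AAC·BAB·AAC·BAB·BAB·BAB·A·AAC·BAB·AAC·BAB·BAB·A·AAC·BAB·AAC·AAC·BAB·AAC·BAB·BAB·BAB·A·AAC·BAB·AAC·BAB·BAB·A·AAC·BAB·AAC·AAC·BAB·AAC·BAB·AAC·BAB·AAC·AAC·BAB·AAC·BAB·BAB·BAB·A·AAC·BAB·AAC·BAB·BAB·A·AAC·BAB·AAC·AAC·BAB·AAC·BAB·BAB·BAB·A·AAC·BAB·AAC·BAB·BAB·A
    A ↦ BAB
    B ↦ AAC
    C ↦ A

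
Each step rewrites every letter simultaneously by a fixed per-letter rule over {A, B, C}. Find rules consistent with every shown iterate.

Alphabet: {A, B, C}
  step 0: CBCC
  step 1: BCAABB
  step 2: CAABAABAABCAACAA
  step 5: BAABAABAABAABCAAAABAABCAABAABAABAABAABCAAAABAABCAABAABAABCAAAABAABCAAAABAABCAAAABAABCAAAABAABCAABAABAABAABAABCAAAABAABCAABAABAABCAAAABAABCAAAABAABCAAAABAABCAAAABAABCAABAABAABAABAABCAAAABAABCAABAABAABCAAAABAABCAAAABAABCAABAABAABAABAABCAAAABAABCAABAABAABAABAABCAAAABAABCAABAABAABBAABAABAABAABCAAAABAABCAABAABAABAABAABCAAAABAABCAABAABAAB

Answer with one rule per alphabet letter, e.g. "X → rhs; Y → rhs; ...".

  step 1 ⇒ step 2: BCAABB ⇒ CAA·B·AAB·AAB·CAA·CAA
    A ↦ AAB
    B ↦ CAA
    C ↦ B

A->AAB, B->CAA, C->B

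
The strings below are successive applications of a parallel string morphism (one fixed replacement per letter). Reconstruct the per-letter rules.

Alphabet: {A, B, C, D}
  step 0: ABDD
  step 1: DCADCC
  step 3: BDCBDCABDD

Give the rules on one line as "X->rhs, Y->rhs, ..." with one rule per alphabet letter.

  step 0 ⇒ step 1: ABDD ⇒ DCA·D·C·C
    A ↦ DCA
    B ↦ D
    D ↦ C
    C ↦ B  (constrained at step 1)

A->DCA, B->D, C->B, D->C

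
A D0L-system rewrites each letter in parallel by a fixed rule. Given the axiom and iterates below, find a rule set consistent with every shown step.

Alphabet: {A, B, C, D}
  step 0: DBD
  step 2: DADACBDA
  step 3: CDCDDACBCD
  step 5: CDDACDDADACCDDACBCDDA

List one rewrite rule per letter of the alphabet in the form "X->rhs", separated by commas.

  step 2 ⇒ step 3: DADACBDA ⇒ C·D·C·D·DA·CB·C·D
    A ↦ D
    B ↦ CB
    C ↦ DA
    D ↦ C

A->D, B->CB, C->DA, D->C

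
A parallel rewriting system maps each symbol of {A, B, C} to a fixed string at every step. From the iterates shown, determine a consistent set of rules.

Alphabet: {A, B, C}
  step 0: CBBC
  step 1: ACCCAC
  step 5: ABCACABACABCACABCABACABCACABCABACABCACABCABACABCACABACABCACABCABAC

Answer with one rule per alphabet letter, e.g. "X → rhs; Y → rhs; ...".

  step 0 ⇒ step 1: CBBC ⇒ AC·C·C·AC
    B ↦ C
    C ↦ AC
    A ↦ AB  (constrained at step 1)

A->AB, B->C, C->AC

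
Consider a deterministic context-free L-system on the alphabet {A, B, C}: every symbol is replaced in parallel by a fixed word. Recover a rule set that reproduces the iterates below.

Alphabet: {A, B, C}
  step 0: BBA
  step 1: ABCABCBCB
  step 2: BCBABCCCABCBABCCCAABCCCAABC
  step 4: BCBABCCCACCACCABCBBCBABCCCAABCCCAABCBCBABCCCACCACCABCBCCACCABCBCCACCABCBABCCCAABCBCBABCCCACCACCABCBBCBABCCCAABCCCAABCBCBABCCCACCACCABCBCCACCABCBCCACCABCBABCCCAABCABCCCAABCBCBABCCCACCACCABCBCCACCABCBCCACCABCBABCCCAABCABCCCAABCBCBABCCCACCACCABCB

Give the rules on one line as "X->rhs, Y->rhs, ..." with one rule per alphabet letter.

A->BCB, B->ABC, C->CCA

  step 1 ⇒ step 2: ABCABCBCB ⇒ BCB·ABC·CCA·BCB·ABC·CCA·ABC·CCA·ABC
    A ↦ BCB
    B ↦ ABC
    C ↦ CCA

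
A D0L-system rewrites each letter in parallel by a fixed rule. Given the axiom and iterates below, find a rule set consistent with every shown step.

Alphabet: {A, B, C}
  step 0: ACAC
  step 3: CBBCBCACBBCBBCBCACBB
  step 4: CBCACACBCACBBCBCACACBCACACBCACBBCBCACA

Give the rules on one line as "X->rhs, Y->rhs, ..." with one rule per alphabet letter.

A->B, B->CA, C->CB

  step 3 ⇒ step 4: CBBCBCACBBCBBCBCACBB ⇒ CB·CA·CA·CB·CA·CB·B·CB·CA·CA·CB·CA·CA·CB·CA·CB·B·CB·CA·CA
    A ↦ B
    B ↦ CA
    C ↦ CB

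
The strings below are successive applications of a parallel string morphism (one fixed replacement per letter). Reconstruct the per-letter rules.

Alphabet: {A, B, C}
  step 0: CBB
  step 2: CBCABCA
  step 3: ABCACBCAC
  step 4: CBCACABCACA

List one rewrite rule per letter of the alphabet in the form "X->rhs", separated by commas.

A->C, B->BC, C->A

  step 3 ⇒ step 4: ABCACBCAC ⇒ C·BC·A·C·A·BC·A·C·A
    A ↦ C
    B ↦ BC
    C ↦ A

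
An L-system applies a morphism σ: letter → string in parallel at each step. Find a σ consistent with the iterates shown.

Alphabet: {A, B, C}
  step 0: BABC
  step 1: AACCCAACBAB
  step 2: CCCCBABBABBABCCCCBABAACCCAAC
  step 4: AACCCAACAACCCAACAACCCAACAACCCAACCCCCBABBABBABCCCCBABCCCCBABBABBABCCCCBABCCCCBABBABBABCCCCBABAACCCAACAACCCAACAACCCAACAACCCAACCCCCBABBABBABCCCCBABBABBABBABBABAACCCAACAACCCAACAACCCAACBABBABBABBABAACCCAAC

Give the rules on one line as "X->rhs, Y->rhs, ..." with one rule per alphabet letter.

A->CC, B->AAC, C->BAB

  step 1 ⇒ step 2: AACCCAACBAB ⇒ CC·CC·BAB·BAB·BAB·CC·CC·BAB·AAC·CC·AAC
    A ↦ CC
    B ↦ AAC
    C ↦ BAB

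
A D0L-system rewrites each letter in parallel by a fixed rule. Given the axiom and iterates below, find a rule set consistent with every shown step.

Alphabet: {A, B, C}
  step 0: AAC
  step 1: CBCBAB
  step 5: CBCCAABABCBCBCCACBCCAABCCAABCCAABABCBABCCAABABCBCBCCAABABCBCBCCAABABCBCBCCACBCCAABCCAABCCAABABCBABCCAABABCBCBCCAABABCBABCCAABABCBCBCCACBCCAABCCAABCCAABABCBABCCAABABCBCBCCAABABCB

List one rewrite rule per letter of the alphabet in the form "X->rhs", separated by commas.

A->CB, B->CCA, C->AB

  step 0 ⇒ step 1: AAC ⇒ CB·CB·AB
    A ↦ CB
    C ↦ AB
    B ↦ CCA  (constrained at step 1)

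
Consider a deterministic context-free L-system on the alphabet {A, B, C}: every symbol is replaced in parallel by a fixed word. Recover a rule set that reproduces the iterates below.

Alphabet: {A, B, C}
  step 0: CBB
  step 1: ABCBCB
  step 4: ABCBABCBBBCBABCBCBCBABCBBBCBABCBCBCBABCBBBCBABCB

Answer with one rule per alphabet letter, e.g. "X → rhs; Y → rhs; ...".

A->BB, B->CB, C->AB

  step 0 ⇒ step 1: CBB ⇒ AB·CB·CB
    B ↦ CB
    C ↦ AB
    A ↦ BB  (constrained at step 1)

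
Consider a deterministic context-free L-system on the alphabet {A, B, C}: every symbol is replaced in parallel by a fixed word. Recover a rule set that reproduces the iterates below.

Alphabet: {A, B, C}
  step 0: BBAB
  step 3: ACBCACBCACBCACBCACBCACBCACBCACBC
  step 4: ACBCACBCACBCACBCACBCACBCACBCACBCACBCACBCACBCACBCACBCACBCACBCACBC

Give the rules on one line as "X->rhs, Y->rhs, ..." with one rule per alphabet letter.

A->AC, B->AC, C->BC

  step 3 ⇒ step 4: ACBCACBCACBCACBCACBCACBCACBCACBC ⇒ AC·BC·AC·BC·AC·BC·AC·BC·AC·BC·AC·BC·AC·BC·AC·BC·AC·BC·AC·BC·AC·BC·AC·BC·AC·BC·AC·BC·AC·BC·AC·BC
    A ↦ AC
    B ↦ AC
    C ↦ BC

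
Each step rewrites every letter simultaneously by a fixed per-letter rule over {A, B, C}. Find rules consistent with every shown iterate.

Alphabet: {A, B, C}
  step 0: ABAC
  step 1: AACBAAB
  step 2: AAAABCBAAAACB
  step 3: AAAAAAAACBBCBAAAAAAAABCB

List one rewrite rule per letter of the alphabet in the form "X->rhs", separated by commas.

  step 2 ⇒ step 3: AAAABCBAAAACB ⇒ AA·AA·AA·AA·CB·B·CB·AA·AA·AA·AA·B·CB
    A ↦ AA
    B ↦ CB
    C ↦ B

A->AA, B->CB, C->B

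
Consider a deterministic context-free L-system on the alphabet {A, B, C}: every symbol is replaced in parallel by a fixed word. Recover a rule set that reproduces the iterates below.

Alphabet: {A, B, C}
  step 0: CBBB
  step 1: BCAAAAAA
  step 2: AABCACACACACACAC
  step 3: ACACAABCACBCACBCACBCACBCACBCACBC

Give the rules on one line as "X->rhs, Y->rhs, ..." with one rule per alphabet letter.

  step 2 ⇒ step 3: AABCACACACACACAC ⇒ AC·AC·AA·BC·AC·BC·AC·BC·AC·BC·AC·BC·AC·BC·AC·BC
    A ↦ AC
    B ↦ AA
    C ↦ BC

A->AC, B->AA, C->BC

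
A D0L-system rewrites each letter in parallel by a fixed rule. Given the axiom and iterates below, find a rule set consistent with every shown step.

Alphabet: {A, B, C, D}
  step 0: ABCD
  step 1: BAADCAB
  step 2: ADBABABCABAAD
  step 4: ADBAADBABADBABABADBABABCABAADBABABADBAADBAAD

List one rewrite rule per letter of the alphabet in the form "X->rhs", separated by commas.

  step 1 ⇒ step 2: BAADCAB ⇒ AD·BA·BA·B·CA·BA·AD
    A ↦ BA
    B ↦ AD
    C ↦ CA
    D ↦ B

A->BA, B->AD, C->CA, D->B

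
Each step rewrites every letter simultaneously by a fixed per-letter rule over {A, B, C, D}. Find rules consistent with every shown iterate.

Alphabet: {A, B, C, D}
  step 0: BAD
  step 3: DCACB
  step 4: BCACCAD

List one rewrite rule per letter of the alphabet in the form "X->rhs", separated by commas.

A->C, B->D, C->CA, D->B

  step 3 ⇒ step 4: DCACB ⇒ B·CA·C·CA·D
    A ↦ C
    B ↦ D
    C ↦ CA
    D ↦ B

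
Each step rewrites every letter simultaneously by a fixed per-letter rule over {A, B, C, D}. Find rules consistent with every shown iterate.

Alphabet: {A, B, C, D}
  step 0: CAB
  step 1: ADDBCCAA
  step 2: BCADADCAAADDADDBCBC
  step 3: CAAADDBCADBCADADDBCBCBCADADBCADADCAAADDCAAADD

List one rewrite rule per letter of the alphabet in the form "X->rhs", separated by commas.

  step 2 ⇒ step 3: BCADADCAAADDADDBCBC ⇒ CAA·ADD·BC·AD·BC·AD·ADD·BC·BC·BC·AD·AD·BC·AD·AD·CAA·ADD·CAA·ADD
    A ↦ BC
    B ↦ CAA
    C ↦ ADD
    D ↦ AD

A->BC, B->CAA, C->ADD, D->AD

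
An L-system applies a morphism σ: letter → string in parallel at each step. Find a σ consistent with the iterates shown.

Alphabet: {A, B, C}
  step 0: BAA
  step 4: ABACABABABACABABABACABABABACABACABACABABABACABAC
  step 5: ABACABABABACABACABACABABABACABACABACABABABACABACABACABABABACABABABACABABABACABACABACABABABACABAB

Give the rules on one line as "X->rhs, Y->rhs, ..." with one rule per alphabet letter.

  step 4 ⇒ step 5: ABACABABABACABABABACABABABACABACABACABABABACABAC ⇒ AB·AC·AB·AB·AB·AC·AB·AC·AB·AC·AB·AB·AB·AC·AB·AC·AB·AC·AB·AB·AB·AC·AB·AC·AB·AC·AB·AB·AB·AC·AB·AB·AB·AC·AB·AB·AB·AC·AB·AC·AB·AC·AB·AB·AB·AC·AB·AB
    A ↦ AB
    B ↦ AC
    C ↦ AB

A->AB, B->AC, C->AB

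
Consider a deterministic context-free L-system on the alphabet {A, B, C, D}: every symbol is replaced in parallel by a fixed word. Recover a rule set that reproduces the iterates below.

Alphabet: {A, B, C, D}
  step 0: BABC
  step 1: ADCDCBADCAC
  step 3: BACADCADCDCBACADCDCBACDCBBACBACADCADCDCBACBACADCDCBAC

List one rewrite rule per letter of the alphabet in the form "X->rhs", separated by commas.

A->DCB, B->ADC, C->AC, D->B

  step 0 ⇒ step 1: BABC ⇒ ADC·DCB·ADC·AC
    A ↦ DCB
    B ↦ ADC
    C ↦ AC
    D ↦ B  (constrained at step 1)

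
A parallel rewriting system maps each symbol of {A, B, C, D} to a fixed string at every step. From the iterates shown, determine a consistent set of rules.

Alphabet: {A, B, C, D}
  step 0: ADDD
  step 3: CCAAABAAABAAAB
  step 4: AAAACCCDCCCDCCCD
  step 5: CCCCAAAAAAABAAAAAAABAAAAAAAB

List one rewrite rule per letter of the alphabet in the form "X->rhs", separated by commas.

  step 4 ⇒ step 5: AAAACCCDCCCDCCCD ⇒ C·C·C·C·AA·AA·AA·AB·AA·AA·AA·AB·AA·AA·AA·AB
    A ↦ C
    C ↦ AA
    D ↦ AB
  step 3 ⇒ step 4: CCAAABAAABAAAB ⇒ AA·AA·C·C·C·D·C·C·C·D·C·C·C·D
    B ↦ D

A->C, B->D, C->AA, D->AB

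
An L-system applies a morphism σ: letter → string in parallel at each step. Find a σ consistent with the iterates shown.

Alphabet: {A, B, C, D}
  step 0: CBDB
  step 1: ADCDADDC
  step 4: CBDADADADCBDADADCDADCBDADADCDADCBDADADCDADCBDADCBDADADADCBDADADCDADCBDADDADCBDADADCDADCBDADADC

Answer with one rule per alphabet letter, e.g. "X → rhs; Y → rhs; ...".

A->CB, B->DC, C->A, D->DAD

  step 0 ⇒ step 1: CBDB ⇒ A·DC·DAD·DC
    B ↦ DC
    C ↦ A
    D ↦ DAD
    A ↦ CB  (constrained at step 1)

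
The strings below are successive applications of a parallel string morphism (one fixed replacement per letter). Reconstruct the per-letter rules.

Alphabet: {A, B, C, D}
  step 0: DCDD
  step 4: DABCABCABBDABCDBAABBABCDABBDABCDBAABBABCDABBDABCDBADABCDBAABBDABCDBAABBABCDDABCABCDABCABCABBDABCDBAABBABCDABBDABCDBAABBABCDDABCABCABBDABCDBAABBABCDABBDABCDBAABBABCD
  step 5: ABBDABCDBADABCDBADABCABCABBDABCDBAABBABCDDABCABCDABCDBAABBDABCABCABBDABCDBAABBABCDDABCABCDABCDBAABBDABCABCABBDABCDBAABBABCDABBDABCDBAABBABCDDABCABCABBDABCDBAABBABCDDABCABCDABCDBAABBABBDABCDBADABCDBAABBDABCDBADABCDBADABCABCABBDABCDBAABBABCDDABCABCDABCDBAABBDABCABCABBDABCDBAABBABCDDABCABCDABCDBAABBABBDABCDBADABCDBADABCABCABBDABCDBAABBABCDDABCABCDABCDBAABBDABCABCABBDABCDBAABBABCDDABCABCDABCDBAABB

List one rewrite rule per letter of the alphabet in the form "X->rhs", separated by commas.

  step 4 ⇒ step 5: DABCABCABBDABCDBAABBABCDABBDABCDBAABBABCDABBDABCDBADABCDBAABBDABCDBAABBABCDDABCABCDABCABCABBDABCDBAABBABCDABBDABCDBAABBABCDDABCABCABBDABCDBAABBABCDABBDABCDBAABBABCD ⇒ ABB·D·ABC·DBA·D·ABC·DBA·D·ABC·ABC·ABB·D·ABC·DBA·ABB·ABC·D·D·ABC·ABC·D·ABC·DBA·ABB·D·ABC·ABC·ABB·D·ABC·DBA·ABB·ABC·D·D·ABC·ABC·D·ABC·DBA·ABB·D·ABC·ABC·ABB·D·ABC·DBA·ABB·ABC·D·ABB·D·ABC·DBA·ABB·ABC·D·D·ABC·ABC·ABB·D·ABC·DBA·ABB·ABC·D·D·ABC·ABC·D·ABC·DBA·ABB·ABB·D·ABC·DBA·D·ABC·DBA·ABB·D·ABC·DBA·D·ABC·DBA·D·ABC·ABC·ABB·D·ABC·DBA·ABB·ABC·D·D·ABC·ABC·D·ABC·DBA·ABB·D·ABC·ABC·ABB·D·ABC·DBA·ABB·ABC·D·D·ABC·ABC·D·ABC·DBA·ABB·ABB·D·ABC·DBA·D·ABC·DBA·D·ABC·ABC·ABB·D·ABC·DBA·ABB·ABC·D·D·ABC·ABC·D·ABC·DBA·ABB·D·ABC·ABC·ABB·D·ABC·DBA·ABB·ABC·D·D·ABC·ABC·D·ABC·DBA·ABB
    A ↦ D
    B ↦ ABC
    C ↦ DBA
    D ↦ ABB

A->D, B->ABC, C->DBA, D->ABB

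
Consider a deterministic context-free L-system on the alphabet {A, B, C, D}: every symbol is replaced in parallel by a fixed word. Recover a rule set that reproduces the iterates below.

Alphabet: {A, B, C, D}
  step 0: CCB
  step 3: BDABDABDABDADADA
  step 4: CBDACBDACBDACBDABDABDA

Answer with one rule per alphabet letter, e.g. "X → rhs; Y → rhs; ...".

  step 3 ⇒ step 4: BDABDABDABDADADA ⇒ C·B·DA·C·B·DA·C·B·DA·C·B·DA·B·DA·B·DA
    A ↦ DA
    B ↦ C
    D ↦ B
    C ↦ AA  (constrained at step 0)

A->DA, B->C, C->AA, D->B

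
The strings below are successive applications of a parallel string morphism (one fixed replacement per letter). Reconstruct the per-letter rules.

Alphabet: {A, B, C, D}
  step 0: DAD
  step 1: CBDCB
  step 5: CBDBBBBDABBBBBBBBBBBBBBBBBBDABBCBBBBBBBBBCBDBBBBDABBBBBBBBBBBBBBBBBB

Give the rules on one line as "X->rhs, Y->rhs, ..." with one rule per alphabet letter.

A->D, B->BB, C->DA, D->CB

  step 0 ⇒ step 1: DAD ⇒ CB·D·CB
    A ↦ D
    D ↦ CB
    B ↦ BB  (constrained at step 1)
    C ↦ DA  (constrained at step 1)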